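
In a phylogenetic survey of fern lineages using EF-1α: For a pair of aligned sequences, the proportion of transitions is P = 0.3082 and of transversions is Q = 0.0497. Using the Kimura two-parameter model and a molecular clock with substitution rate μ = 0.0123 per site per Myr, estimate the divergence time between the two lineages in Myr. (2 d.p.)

23.36

Under the Kimura two-parameter model, d = −½ ln(1 − 2P − Q) − ¼ ln(1 − 2Q).
1 − 2P − Q = 0.3339, giving −½ ln(0.3339) = 0.548457.
1 − 2Q = 0.9006, giving −¼ ln(0.9006) = 0.026174.
d = 0.548457 + 0.026174 = 0.574631.
Under a molecular clock d = 2μt, so t = d/(2μ) = 0.574631 / (2 × 0.0123) = 23.36 Myr.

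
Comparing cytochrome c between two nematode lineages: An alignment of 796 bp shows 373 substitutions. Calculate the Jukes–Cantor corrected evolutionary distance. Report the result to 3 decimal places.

0.735

p = 373/796 ≈ 0.468593.
d = −(3/4) ln(1 − 4p/3) = −0.75 ln(1 − 0.624791) = −0.75 ln(0.375209)
  = −0.75 × (-0.980272) = 0.735204 substitutions/site.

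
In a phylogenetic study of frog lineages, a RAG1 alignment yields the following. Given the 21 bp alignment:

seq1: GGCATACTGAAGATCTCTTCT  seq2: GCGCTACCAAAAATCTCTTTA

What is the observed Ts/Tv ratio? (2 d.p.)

1.00

Transitions are A↔G and C↔T; transversions are all other mismatches.
Transitions: 4. Transversions: 4.
R = 4/4 = 1.00.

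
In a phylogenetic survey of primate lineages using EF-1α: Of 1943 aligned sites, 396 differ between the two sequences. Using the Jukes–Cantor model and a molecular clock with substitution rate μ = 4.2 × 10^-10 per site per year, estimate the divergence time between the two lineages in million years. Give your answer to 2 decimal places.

p = 396/1943 ≈ 0.203809.
d = −(3/4) ln(1 − 4p/3) = −0.75 ln(1 − 0.271745) = −0.75 ln(0.728255)
  = −0.75 × (-0.317104) = 0.237828 substitutions/site.
Under a molecular clock d = 2μt, so t = d/(2μ) = 0.237828 / (2 × 4.2 × 10^-10) = 283.13 million years.

283.13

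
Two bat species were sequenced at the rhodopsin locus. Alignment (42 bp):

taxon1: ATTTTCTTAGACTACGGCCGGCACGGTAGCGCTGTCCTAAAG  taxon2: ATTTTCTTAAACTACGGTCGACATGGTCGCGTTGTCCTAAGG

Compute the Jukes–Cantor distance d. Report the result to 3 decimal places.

The sequences differ at 7 of 42 sites (10, 18, 21, 24, 28, 32, 41), so p = 7/42 ≈ 0.166667.
d = −(3/4) ln(1 − 4p/3) = −0.75 ln(1 − 0.222223) = −0.75 ln(0.777777)
  = −0.75 × (-0.251315) = 0.188486 substitutions/site.

0.188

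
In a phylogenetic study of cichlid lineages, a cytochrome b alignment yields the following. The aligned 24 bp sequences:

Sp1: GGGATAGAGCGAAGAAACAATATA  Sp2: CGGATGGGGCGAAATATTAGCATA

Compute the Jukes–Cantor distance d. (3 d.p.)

0.520

The sequences differ at 9 of 24 sites (1, 6, 8, 14, 15, 17, 18, 20, 21), so p = 9/24 = 0.375.
d = −(3/4) ln(1 − 4p/3) = −0.75 ln(1 − 0.5) = −0.75 ln(0.5)
  = −0.75 × (-0.693147) = 0.519860 substitutions/site.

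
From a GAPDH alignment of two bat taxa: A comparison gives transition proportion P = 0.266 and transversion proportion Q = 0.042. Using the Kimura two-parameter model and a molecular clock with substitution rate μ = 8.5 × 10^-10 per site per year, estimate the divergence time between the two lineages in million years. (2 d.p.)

263.88

Under the Kimura two-parameter model, d = −½ ln(1 − 2P − Q) − ¼ ln(1 − 2Q).
1 − 2P − Q = 0.426, giving −½ ln(0.426) = 0.426658.
1 − 2Q = 0.916, giving −¼ ln(0.916) = 0.021935.
d = 0.426658 + 0.021935 = 0.448593.
Under a molecular clock d = 2μt, so t = d/(2μ) = 0.448593 / (2 × 8.5 × 10^-10) = 263.88 million years.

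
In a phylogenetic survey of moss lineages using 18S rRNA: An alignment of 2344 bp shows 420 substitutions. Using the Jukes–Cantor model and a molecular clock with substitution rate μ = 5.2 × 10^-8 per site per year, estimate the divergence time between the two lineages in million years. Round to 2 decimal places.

1.97

p = 420/2344 ≈ 0.179181.
d = −(3/4) ln(1 − 4p/3) = −0.75 ln(1 − 0.238908) = −0.75 ln(0.761092)
  = −0.75 × (-0.273001) = 0.204751 substitutions/site.
Under a molecular clock d = 2μt, so t = d/(2μ) = 0.204751 / (2 × 5.2 × 10^-8) = 1.97 million years.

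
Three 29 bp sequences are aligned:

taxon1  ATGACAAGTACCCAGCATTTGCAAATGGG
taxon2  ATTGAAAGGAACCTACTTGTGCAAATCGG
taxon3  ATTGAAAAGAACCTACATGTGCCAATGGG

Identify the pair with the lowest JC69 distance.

taxon1–taxon2: 10/29 differ, p = 0.345, d = 0.462.
taxon1–taxon3: 10/29 differ, p = 0.345, d = 0.462.
taxon2–taxon3: 4/29 differ, p = 0.138, d = 0.152.
The smallest distance is between taxon2 and taxon3.

taxon2 and taxon3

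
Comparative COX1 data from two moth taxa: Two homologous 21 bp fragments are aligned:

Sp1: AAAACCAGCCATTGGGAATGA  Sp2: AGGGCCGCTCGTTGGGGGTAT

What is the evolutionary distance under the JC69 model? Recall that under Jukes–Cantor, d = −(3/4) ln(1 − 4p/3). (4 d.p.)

0.8990

The sequences differ at 11 of 21 sites, so p = 11/21 ≈ 0.52381.
d = −(3/4) ln(1 − 4p/3) = −0.75 ln(1 − 0.698413) = −0.75 ln(0.301587)
  = −0.75 × (-1.198697) = 0.899023 substitutions/site.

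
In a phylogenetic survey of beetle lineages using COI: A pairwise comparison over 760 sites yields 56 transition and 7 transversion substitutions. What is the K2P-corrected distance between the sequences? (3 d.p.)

P = 56/760 ≈ 0.073684 and Q = 7/760 ≈ 0.009211.
Under the Kimura two-parameter model, d = −½ ln(1 − 2P − Q) − ¼ ln(1 − 2Q).
1 − 2P − Q = 0.843421, giving −½ ln(0.843421) = 0.085145.
1 − 2Q = 0.981578, giving −¼ ln(0.981578) = 0.004648.
d = 0.085145 + 0.004648 = 0.089793.

0.090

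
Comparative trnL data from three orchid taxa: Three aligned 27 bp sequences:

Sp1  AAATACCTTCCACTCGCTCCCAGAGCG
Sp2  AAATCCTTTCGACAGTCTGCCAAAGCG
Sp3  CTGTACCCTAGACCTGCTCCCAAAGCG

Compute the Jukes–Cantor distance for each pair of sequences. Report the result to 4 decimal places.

d(Sp1,Sp2) = 0.3770, d(Sp1,Sp3) = 0.4408, d(Sp2,Sp3) = 0.5876

Sp1–Sp2: 8/27 sites differ → p ≈ 0.296296, d = −0.75 ln(1 − 0.395061) = 0.376971 ≈ 0.3770.
Sp1–Sp3: 9/27 sites differ → p ≈ 0.333333, d = −0.75 ln(1 − 0.444444) = 0.440839 ≈ 0.4408.
Sp2–Sp3: 11/27 sites differ → p ≈ 0.407407, d = −0.75 ln(1 − 0.543209) = 0.587647 ≈ 0.5876.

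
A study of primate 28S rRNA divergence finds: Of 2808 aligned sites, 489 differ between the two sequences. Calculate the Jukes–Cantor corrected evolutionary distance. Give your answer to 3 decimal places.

p = 489/2808 ≈ 0.174145.
d = −(3/4) ln(1 − 4p/3) = −0.75 ln(1 − 0.232193) = −0.75 ln(0.767807)
  = −0.75 × (-0.264217) = 0.198163 substitutions/site.

0.198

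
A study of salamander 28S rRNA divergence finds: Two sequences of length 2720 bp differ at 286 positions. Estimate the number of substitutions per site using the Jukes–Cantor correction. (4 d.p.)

p = 286/2720 ≈ 0.105147.
d = −(3/4) ln(1 − 4p/3) = −0.75 ln(1 − 0.140196) = −0.75 ln(0.859804)
  = −0.75 × (-0.151051) = 0.113288 substitutions/site.

0.1133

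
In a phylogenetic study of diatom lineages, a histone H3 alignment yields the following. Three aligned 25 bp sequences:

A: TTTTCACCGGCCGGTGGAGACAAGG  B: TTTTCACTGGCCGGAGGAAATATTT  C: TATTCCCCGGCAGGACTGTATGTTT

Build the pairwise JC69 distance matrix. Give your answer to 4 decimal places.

d(A,B) = 0.3505, d(A,C) = 0.8865, d(B,C) = 0.4904

A–B: 7/25 sites differ → p = 0.28, d = −0.75 ln(1 − 0.373333) = 0.350505 ≈ 0.3505.
A–C: 13/25 sites differ → p = 0.52, d = −0.75 ln(1 − 0.693333) = 0.886495 ≈ 0.8865.
B–C: 9/25 sites differ → p = 0.36, d = −0.75 ln(1 − 0.48) = 0.490445 ≈ 0.4904.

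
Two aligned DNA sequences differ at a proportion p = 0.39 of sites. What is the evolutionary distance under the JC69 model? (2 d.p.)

0.55

d = −(3/4) ln(1 − 4p/3) = −0.75 ln(1 − 0.52) = −0.75 ln(0.48)
  = −0.75 × (-0.733969) = 0.550477 substitutions/site.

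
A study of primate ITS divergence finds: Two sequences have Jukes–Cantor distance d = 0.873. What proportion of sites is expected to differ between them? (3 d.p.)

0.516

p = (3/4)(1 − e^(−4d/3)) = 0.75 × (1 − e^(-1.164)) = 0.75 × (1 − 0.312235) = 0.515824.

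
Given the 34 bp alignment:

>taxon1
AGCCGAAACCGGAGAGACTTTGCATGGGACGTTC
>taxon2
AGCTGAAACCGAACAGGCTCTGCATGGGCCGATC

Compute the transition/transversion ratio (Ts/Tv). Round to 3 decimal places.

Transitions are A↔G and C↔T; transversions are all other mismatches.
Transitions: 4. Transversions: 3.
R = 4/3 = 1.333333… ≈ 1.333 (to 3 d.p.).

1.333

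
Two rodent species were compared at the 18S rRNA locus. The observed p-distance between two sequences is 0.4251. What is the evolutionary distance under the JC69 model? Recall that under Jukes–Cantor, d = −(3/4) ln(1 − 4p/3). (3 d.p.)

0.627

d = −(3/4) ln(1 − 4p/3) = −0.75 ln(1 − 0.5668) = −0.75 ln(0.4332)
  = −0.75 × (-0.836556) = 0.627417 substitutions/site.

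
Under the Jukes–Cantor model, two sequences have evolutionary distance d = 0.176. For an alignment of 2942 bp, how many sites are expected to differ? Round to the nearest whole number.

462

Invert JC69: p = (3/4)(1 − e^(−4d/3)) = 0.75 × (1 − e^(-0.234667)) = 0.75 × (1 − 0.790834) = 0.156875.
Expected differing sites = pL ≈ 0.156875 × 2942 = 461.52625 ≈ 462.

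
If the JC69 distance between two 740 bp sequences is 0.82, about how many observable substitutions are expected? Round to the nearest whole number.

369

Invert JC69: p = (3/4)(1 − e^(−4d/3)) = 0.75 × (1 − e^(-1.093333)) = 0.75 × (1 − 0.335098) = 0.498677.
Expected differing sites = pL ≈ 0.498677 × 740 = 369.02098 ≈ 369.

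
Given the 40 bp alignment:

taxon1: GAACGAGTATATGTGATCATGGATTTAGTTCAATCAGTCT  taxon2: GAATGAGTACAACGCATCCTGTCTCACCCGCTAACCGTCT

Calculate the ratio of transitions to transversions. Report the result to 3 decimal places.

0.286

Transitions are A↔G and C↔T; transversions are all other mismatches.
Transitions: 4. Transversions: 14.
R = 4/14 = 0.285714… ≈ 0.286 (to 3 d.p.).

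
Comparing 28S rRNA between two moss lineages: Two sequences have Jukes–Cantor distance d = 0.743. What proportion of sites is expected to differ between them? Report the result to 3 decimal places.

p = (3/4)(1 − e^(−4d/3)) = 0.75 × (1 − e^(-0.990667)) = 0.75 × (1 − 0.371329) = 0.471503.

0.472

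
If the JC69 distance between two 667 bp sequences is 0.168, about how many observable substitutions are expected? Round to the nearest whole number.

100

Invert JC69: p = (3/4)(1 − e^(−4d/3)) = 0.75 × (1 − e^(-0.224)) = 0.75 × (1 − 0.799315) = 0.150514.
Expected differing sites = pL ≈ 0.150514 × 667 = 100.392838 ≈ 100.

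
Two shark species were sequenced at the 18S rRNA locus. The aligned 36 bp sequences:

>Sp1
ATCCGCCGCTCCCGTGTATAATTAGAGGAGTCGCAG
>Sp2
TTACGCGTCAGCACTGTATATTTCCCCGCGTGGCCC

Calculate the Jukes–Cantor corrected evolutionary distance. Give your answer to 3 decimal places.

The sequences differ at 17 of 36 sites, so p = 17/36 ≈ 0.472222.
d = −(3/4) ln(1 − 4p/3) = −0.75 ln(1 − 0.629629) = −0.75 ln(0.370371)
  = −0.75 × (-0.993250) = 0.744938 substitutions/site.

0.745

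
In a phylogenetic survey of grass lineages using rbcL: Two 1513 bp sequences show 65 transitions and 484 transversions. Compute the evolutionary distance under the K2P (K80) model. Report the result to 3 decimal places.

0.516

P = 65/1513 ≈ 0.042961 and Q = 484/1513 ≈ 0.319894.
Under the Kimura two-parameter model, d = −½ ln(1 − 2P − Q) − ¼ ln(1 − 2Q).
1 − 2P − Q = 0.594184, giving −½ ln(0.594184) = 0.260283.
1 − 2Q = 0.360212, giving −¼ ln(0.360212) = 0.255266.
d = 0.260283 + 0.255266 = 0.515549.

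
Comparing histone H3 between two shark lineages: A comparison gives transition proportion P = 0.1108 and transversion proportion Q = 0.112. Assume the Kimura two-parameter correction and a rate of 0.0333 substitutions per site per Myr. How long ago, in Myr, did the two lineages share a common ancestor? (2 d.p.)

Under the Kimura two-parameter model, d = −½ ln(1 − 2P − Q) − ¼ ln(1 − 2Q).
1 − 2P − Q = 0.6664, giving −½ ln(0.6664) = 0.202933.
1 − 2Q = 0.776, giving −¼ ln(0.776) = 0.063401.
d = 0.202933 + 0.063401 = 0.266334.
Under a molecular clock d = 2μt, so t = d/(2μ) = 0.266334 / (2 × 0.0333) = 4.00 Myr.

4.00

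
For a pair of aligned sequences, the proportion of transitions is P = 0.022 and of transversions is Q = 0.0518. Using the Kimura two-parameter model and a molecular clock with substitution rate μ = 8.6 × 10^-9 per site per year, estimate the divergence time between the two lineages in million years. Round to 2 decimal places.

Under the Kimura two-parameter model, d = −½ ln(1 − 2P − Q) − ¼ ln(1 − 2Q).
1 − 2P − Q = 0.9042, giving −½ ln(0.9042) = 0.050352.
1 − 2Q = 0.8964, giving −¼ ln(0.8964) = 0.027342.
d = 0.050352 + 0.027342 = 0.077694.
Under a molecular clock d = 2μt, so t = d/(2μ) = 0.077694 / (2 × 8.6 × 10^-9) = 4.52 million years.

4.52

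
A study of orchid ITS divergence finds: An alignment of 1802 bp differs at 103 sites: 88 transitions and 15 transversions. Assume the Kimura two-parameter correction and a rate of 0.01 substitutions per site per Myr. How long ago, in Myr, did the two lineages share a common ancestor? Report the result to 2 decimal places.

P = 88/1802 ≈ 0.048835 and Q = 15/1802 ≈ 0.008324.
Under the Kimura two-parameter model, d = −½ ln(1 − 2P − Q) − ¼ ln(1 − 2Q).
1 − 2P − Q = 0.894006, giving −½ ln(0.894006) = 0.056021.
1 − 2Q = 0.983352, giving −¼ ln(0.983352) = 0.004197.
d = 0.056021 + 0.004197 = 0.060218.
Under a molecular clock d = 2μt, so t = d/(2μ) = 0.060218 / (2 × 0.01) = 3.01 Myr.

3.01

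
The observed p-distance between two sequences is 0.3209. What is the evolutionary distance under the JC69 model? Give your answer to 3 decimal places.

0.419

d = −(3/4) ln(1 − 4p/3) = −0.75 ln(1 − 0.427867) = −0.75 ln(0.572133)
  = −0.75 × (-0.558384) = 0.418788 substitutions/site.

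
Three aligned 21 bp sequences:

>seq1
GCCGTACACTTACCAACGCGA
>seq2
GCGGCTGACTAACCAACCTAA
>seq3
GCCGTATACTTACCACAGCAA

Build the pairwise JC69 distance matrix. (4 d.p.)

seq1–seq2: 8/21 sites differ → p ≈ 0.380952, d = −0.75 ln(1 − 0.507936) = 0.531860 ≈ 0.5319.
seq1–seq3: 4/21 sites differ → p ≈ 0.190476, d = −0.75 ln(1 − 0.253968) = 0.219740 ≈ 0.2197.
seq2–seq3: 9/21 sites differ → p ≈ 0.428571, d = −0.75 ln(1 − 0.571428) = 0.635472 ≈ 0.6355.

d(seq1,seq2) = 0.5319, d(seq1,seq3) = 0.2197, d(seq2,seq3) = 0.6355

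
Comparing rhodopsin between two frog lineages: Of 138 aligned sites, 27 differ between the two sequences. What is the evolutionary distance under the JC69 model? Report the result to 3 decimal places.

p = 27/138 ≈ 0.195652.
d = −(3/4) ln(1 − 4p/3) = −0.75 ln(1 − 0.260869) = −0.75 ln(0.739131)
  = −0.75 × (-0.302280) = 0.226710 substitutions/site.

0.227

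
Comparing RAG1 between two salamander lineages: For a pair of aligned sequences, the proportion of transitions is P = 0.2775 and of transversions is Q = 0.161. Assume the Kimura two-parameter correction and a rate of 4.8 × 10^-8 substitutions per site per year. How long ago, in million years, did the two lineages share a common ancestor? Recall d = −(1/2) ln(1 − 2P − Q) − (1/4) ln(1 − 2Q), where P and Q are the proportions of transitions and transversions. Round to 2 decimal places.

7.57

Under the Kimura two-parameter model, d = −½ ln(1 − 2P − Q) − ¼ ln(1 − 2Q).
1 − 2P − Q = 0.284, giving −½ ln(0.284) = 0.629391.
1 − 2Q = 0.678, giving −¼ ln(0.678) = 0.097152.
d = 0.629391 + 0.097152 = 0.726543.
Under a molecular clock d = 2μt, so t = d/(2μ) = 0.726543 / (2 × 4.8 × 10^-8) = 7.57 million years.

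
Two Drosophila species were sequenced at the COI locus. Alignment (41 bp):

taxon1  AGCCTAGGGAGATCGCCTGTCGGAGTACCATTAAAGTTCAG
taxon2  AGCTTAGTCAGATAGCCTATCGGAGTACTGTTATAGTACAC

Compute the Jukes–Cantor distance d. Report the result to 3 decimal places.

0.295

The sequences differ at 10 of 41 sites (4, 8, 9, 14, 19, 29, 30, 34, 38, 41), so p = 10/41 ≈ 0.243902.
d = −(3/4) ln(1 − 4p/3) = −0.75 ln(1 − 0.325203) = −0.75 ln(0.674797)
  = −0.75 × (-0.393343) = 0.295007 substitutions/site.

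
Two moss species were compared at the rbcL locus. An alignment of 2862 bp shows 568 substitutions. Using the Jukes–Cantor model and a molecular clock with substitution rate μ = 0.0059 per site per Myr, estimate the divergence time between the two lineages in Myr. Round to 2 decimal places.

p = 568/2862 ≈ 0.198463.
d = −(3/4) ln(1 − 4p/3) = −0.75 ln(1 − 0.264617) = −0.75 ln(0.735383)
  = −0.75 × (-0.307364) = 0.230523 substitutions/site.
Under a molecular clock d = 2μt, so t = d/(2μ) = 0.230523 / (2 × 0.0059) = 19.54 Myr.

19.54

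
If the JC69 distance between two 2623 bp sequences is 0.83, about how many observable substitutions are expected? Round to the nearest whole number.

Invert JC69: p = (3/4)(1 − e^(−4d/3)) = 0.75 × (1 − e^(-1.106667)) = 0.75 × (1 − 0.330659) = 0.502006.
Expected differing sites = pL ≈ 0.502006 × 2623 = 1316.761738 ≈ 1317.

1317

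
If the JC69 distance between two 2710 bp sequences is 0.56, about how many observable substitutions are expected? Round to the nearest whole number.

Invert JC69: p = (3/4)(1 − e^(−4d/3)) = 0.75 × (1 − e^(-0.746667)) = 0.75 × (1 − 0.473944) = 0.394542.
Expected differing sites = pL ≈ 0.394542 × 2710 = 1069.20882 ≈ 1069.

1069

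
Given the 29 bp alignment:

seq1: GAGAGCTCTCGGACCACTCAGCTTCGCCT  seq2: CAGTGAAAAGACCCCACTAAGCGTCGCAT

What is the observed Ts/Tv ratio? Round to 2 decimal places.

Transitions are A↔G and C↔T; transversions are all other mismatches.
Transitions: 1. Transversions: 12.
R = 1/12 = 0.083333… ≈ 0.08 (to 2 d.p.).

0.08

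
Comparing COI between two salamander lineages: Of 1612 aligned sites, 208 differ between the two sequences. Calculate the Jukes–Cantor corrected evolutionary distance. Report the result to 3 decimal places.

p = 208/1612 ≈ 0.129032.
d = −(3/4) ln(1 − 4p/3) = −0.75 ln(1 − 0.172043) = −0.75 ln(0.827957)
  = −0.75 × (-0.188794) = 0.141596 substitutions/site.

0.142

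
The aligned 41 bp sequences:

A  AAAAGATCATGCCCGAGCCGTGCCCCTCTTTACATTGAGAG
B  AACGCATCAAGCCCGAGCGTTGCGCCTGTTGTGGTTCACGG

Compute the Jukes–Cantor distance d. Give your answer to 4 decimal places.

The sequences differ at 15 of 41 sites, so p = 15/41 ≈ 0.365854.
d = −(3/4) ln(1 − 4p/3) = −0.75 ln(1 − 0.487805) = −0.75 ln(0.512195)
  = −0.75 × (-0.669050) = 0.501788 substitutions/site.

0.5018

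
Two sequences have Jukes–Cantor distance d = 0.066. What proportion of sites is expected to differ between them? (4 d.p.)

0.0632

p = (3/4)(1 − e^(−4d/3)) = 0.75 × (1 − e^(-0.088)) = 0.75 × (1 − 0.915761) = 0.063179.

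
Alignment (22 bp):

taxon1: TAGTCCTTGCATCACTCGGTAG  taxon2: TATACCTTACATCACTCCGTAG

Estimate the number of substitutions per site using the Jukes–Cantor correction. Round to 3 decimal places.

The sequences differ at 4 of 22 sites (3, 4, 9, 18), so p = 4/22 ≈ 0.181818.
d = −(3/4) ln(1 − 4p/3) = −0.75 ln(1 − 0.242424) = −0.75 ln(0.757576)
  = −0.75 × (-0.277631) = 0.208223 substitutions/site.

0.208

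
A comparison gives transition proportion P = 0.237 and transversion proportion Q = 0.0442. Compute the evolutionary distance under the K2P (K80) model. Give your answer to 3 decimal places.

0.388

Under the Kimura two-parameter model, d = −½ ln(1 − 2P − Q) − ¼ ln(1 − 2Q).
1 − 2P − Q = 0.4818, giving −½ ln(0.4818) = 0.365113.
1 − 2Q = 0.9116, giving −¼ ln(0.9116) = 0.023138.
d = 0.365113 + 0.023138 = 0.388251.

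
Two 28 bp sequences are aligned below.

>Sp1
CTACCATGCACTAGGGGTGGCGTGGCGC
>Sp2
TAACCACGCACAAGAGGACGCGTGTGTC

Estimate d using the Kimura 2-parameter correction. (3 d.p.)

0.485

Of 28 sites, 3 differences are transitions and 7 are transversions, so P = 3/28 ≈ 0.107143 and Q = 7/28 = 0.25.
Under the Kimura two-parameter model, d = −½ ln(1 − 2P − Q) − ¼ ln(1 − 2Q).
1 − 2P − Q = 0.535714, giving −½ ln(0.535714) = 0.312077.
1 − 2Q = 0.5, giving −¼ ln(0.5) = 0.173287.
d = 0.312077 + 0.173287 = 0.485364.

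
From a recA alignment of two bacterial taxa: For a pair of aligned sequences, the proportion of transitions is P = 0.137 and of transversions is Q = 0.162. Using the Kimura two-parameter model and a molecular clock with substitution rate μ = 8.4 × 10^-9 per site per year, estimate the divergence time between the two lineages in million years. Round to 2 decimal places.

Under the Kimura two-parameter model, d = −½ ln(1 − 2P − Q) − ¼ ln(1 − 2Q).
1 − 2P − Q = 0.564, giving −½ ln(0.564) = 0.286351.
1 − 2Q = 0.676, giving −¼ ln(0.676) = 0.097891.
d = 0.286351 + 0.097891 = 0.384242.
Under a molecular clock d = 2μt, so t = d/(2μ) = 0.384242 / (2 × 8.4 × 10^-9) = 22.87 million years.

22.87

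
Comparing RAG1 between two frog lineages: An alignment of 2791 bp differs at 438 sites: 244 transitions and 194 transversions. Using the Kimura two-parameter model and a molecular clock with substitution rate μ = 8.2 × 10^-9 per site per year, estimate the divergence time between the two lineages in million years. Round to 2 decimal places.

10.82

P = 244/2791 ≈ 0.087424 and Q = 194/2791 ≈ 0.069509.
Under the Kimura two-parameter model, d = −½ ln(1 − 2P − Q) − ¼ ln(1 − 2Q).
1 − 2P − Q = 0.755643, giving −½ ln(0.755643) = 0.140093.
1 − 2Q = 0.860982, giving −¼ ln(0.860982) = 0.037420.
d = 0.140093 + 0.037420 = 0.177513.
Under a molecular clock d = 2μt, so t = d/(2μ) = 0.177513 / (2 × 8.2 × 10^-9) = 10.82 million years.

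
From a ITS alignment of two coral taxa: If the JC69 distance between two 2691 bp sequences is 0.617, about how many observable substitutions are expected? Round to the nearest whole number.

Invert JC69: p = (3/4)(1 − e^(−4d/3)) = 0.75 × (1 − e^(-0.822667)) = 0.75 × (1 − 0.439259) = 0.420556.
Expected differing sites = pL ≈ 0.420556 × 2691 = 1131.716196 ≈ 1132.

1132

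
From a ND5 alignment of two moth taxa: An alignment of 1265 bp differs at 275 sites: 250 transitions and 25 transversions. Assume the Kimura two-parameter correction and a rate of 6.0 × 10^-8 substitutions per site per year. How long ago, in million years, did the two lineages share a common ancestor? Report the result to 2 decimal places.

2.32

P = 250/1265 ≈ 0.197628 and Q = 25/1265 ≈ 0.019763.
Under the Kimura two-parameter model, d = −½ ln(1 − 2P − Q) − ¼ ln(1 − 2Q).
1 − 2P − Q = 0.584981, giving −½ ln(0.584981) = 0.268088.
1 − 2Q = 0.960474, giving −¼ ln(0.960474) = 0.010082.
d = 0.268088 + 0.010082 = 0.278170.
Under a molecular clock d = 2μt, so t = d/(2μ) = 0.278170 / (2 × 6.0 × 10^-8) = 2.32 million years.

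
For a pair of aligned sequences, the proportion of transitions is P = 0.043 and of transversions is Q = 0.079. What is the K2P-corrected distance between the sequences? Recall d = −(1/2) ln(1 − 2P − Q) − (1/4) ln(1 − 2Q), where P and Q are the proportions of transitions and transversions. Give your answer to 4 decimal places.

Under the Kimura two-parameter model, d = −½ ln(1 − 2P − Q) − ¼ ln(1 − 2Q).
1 − 2P − Q = 0.835, giving −½ ln(0.835) = 0.090162.
1 − 2Q = 0.842, giving −¼ ln(0.842) = 0.042994.
d = 0.090162 + 0.042994 = 0.133156.

0.1332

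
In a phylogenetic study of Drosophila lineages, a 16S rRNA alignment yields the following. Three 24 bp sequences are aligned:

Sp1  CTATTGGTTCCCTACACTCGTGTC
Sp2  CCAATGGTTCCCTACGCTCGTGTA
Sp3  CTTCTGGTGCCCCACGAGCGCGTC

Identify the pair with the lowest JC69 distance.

Sp1 and Sp2

Sp1–Sp2: 4/24 differ, p = 0.167, d = 0.188.
Sp1–Sp3: 8/24 differ, p = 0.333, d = 0.441.
Sp2–Sp3: 9/24 differ, p = 0.375, d = 0.520.
The smallest distance is between Sp1 and Sp2.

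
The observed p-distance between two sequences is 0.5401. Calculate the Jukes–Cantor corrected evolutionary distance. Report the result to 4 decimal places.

0.9551

d = −(3/4) ln(1 − 4p/3) = −0.75 ln(1 − 0.720133) = −0.75 ln(0.279867)
  = −0.75 × (-1.273441) = 0.955081 substitutions/site.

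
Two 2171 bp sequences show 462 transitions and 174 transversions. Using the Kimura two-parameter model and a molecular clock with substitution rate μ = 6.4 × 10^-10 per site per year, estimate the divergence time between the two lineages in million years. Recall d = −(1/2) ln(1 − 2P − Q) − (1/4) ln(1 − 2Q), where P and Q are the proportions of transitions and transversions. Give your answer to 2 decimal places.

P = 462/2171 ≈ 0.212805 and Q = 174/2171 ≈ 0.080147.
Under the Kimura two-parameter model, d = −½ ln(1 − 2P − Q) − ¼ ln(1 − 2Q).
1 − 2P − Q = 0.494243, giving −½ ln(0.494243) = 0.352364.
1 − 2Q = 0.839706, giving −¼ ln(0.839706) = 0.043676.
d = 0.352364 + 0.043676 = 0.396040.
Under a molecular clock d = 2μt, so t = d/(2μ) = 0.396040 / (2 × 6.4 × 10^-10) = 309.41 million years.

309.41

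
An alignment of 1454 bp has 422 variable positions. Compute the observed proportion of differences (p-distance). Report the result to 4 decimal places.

0.2902

p = 422/1454 = 0.290233… ≈ 0.2902 (to 4 d.p.).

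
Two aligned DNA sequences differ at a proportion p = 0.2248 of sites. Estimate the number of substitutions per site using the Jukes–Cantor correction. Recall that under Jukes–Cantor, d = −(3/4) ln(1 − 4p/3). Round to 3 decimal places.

0.267

d = −(3/4) ln(1 − 4p/3) = −0.75 ln(1 − 0.299733) = −0.75 ln(0.700267)
  = −0.75 × (-0.356294) = 0.267221 substitutions/site.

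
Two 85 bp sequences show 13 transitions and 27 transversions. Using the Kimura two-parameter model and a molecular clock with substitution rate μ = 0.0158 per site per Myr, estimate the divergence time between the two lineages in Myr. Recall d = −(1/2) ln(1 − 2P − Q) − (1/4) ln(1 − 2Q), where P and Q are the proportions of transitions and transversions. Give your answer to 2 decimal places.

P = 13/85 ≈ 0.152941 and Q = 27/85 ≈ 0.317647.
Under the Kimura two-parameter model, d = −½ ln(1 − 2P − Q) − ¼ ln(1 − 2Q).
1 − 2P − Q = 0.376471, giving −½ ln(0.376471) = 0.488457.
1 − 2Q = 0.364706, giving −¼ ln(0.364706) = 0.252166.
d = 0.488457 + 0.252166 = 0.740623.
Under a molecular clock d = 2μt, so t = d/(2μ) = 0.740623 / (2 × 0.0158) = 23.44 Myr.

23.44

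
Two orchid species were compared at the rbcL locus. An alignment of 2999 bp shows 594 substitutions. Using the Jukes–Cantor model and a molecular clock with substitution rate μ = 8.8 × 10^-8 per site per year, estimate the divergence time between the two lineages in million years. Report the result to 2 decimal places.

1.31

p = 594/2999 ≈ 0.198066.
d = −(3/4) ln(1 − 4p/3) = −0.75 ln(1 − 0.264088) = −0.75 ln(0.735912)
  = −0.75 × (-0.306645) = 0.229984 substitutions/site.
Under a molecular clock d = 2μt, so t = d/(2μ) = 0.229984 / (2 × 8.8 × 10^-8) = 1.31 million years.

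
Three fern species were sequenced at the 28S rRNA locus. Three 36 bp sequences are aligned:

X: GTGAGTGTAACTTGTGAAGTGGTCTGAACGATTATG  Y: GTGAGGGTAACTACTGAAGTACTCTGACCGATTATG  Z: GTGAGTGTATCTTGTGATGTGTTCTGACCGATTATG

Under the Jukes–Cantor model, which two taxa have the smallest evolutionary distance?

X and Z

X–Y: 6/36 differ, p = 0.167, d = 0.188.
X–Z: 4/36 differ, p = 0.111, d = 0.120.
Y–Z: 7/36 differ, p = 0.194, d = 0.225.
The smallest distance is between X and Z.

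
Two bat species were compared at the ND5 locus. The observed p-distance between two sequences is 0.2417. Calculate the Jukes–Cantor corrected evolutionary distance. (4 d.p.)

d = −(3/4) ln(1 − 4p/3) = −0.75 ln(1 − 0.322267) = −0.75 ln(0.677733)
  = −0.75 × (-0.389002) = 0.291752 substitutions/site.

0.2918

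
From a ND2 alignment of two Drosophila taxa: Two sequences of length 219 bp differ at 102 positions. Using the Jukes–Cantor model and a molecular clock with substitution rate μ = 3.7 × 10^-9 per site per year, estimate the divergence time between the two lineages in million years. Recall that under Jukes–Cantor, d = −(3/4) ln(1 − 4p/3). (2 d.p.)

98.33

p = 102/219 ≈ 0.465753.
d = −(3/4) ln(1 − 4p/3) = −0.75 ln(1 − 0.621004) = −0.75 ln(0.378996)
  = −0.75 × (-0.970230) = 0.727673 substitutions/site.
Under a molecular clock d = 2μt, so t = d/(2μ) = 0.727673 / (2 × 3.7 × 10^-9) = 98.33 million years.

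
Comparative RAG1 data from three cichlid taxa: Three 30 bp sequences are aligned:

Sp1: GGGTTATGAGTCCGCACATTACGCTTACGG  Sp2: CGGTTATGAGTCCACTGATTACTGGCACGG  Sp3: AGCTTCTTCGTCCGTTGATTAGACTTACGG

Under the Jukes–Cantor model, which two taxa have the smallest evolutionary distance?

Sp1–Sp2: 8/30 differ, p = 0.267, d = 0.330.
Sp1–Sp3: 10/30 differ, p = 0.333, d = 0.441.
Sp2–Sp3: 12/30 differ, p = 0.400, d = 0.572.
The smallest distance is between Sp1 and Sp2.

Sp1 and Sp2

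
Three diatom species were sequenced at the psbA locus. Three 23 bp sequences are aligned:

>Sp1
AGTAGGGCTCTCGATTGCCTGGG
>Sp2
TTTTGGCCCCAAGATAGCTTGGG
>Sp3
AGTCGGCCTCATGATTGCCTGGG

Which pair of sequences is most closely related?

Sp1 and Sp3

Sp1–Sp2: 9/23 differ, p = 0.391, d = 0.553.
Sp1–Sp3: 4/23 differ, p = 0.174, d = 0.198.
Sp2–Sp3: 7/23 differ, p = 0.304, d = 0.390.
The smallest distance is between Sp1 and Sp3.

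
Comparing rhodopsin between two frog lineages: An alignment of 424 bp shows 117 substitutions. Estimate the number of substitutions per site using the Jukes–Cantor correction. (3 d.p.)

0.344

p = 117/424 ≈ 0.275943.
d = −(3/4) ln(1 − 4p/3) = −0.75 ln(1 − 0.367924) = −0.75 ln(0.632076)
  = −0.75 × (-0.458746) = 0.344060 substitutions/site.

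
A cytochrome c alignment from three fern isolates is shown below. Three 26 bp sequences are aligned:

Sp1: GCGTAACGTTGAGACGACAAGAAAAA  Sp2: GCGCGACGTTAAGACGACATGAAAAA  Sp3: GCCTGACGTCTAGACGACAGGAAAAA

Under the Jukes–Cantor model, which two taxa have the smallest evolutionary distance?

Sp1–Sp2: 4/26 differ, p = 0.154, d = 0.172.
Sp1–Sp3: 5/26 differ, p = 0.192, d = 0.222.
Sp2–Sp3: 5/26 differ, p = 0.192, d = 0.222.
The smallest distance is between Sp1 and Sp2.

Sp1 and Sp2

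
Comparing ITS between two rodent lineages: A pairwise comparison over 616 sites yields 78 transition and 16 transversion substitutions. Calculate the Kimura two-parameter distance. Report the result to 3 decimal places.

0.177

P = 78/616 ≈ 0.126623 and Q = 16/616 ≈ 0.025974.
Under the Kimura two-parameter model, d = −½ ln(1 − 2P − Q) − ¼ ln(1 − 2Q).
1 − 2P − Q = 0.72078, giving −½ ln(0.72078) = 0.163711.
1 − 2Q = 0.948052, giving −¼ ln(0.948052) = 0.013336.
d = 0.163711 + 0.013336 = 0.177047.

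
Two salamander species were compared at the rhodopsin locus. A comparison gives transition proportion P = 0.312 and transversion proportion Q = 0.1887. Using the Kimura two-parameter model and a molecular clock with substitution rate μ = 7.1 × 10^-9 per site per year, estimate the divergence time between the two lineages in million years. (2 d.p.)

67.32

Under the Kimura two-parameter model, d = −½ ln(1 − 2P − Q) − ¼ ln(1 − 2Q).
1 − 2P − Q = 0.1873, giving −½ ln(0.1873) = 0.837522.
1 − 2Q = 0.6226, giving −¼ ln(0.6226) = 0.118463.
d = 0.837522 + 0.118463 = 0.955985.
Under a molecular clock d = 2μt, so t = d/(2μ) = 0.955985 / (2 × 7.1 × 10^-9) = 67.32 million years.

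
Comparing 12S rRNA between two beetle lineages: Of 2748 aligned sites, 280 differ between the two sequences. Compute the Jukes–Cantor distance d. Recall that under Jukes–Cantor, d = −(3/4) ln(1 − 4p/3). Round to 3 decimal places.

0.110

p = 280/2748 ≈ 0.101892.
d = −(3/4) ln(1 − 4p/3) = −0.75 ln(1 − 0.135856) = −0.75 ln(0.864144)
  = −0.75 × (-0.146016) = 0.109512 substitutions/site.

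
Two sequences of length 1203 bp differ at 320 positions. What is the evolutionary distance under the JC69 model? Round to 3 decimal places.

p = 320/1203 ≈ 0.266002.
d = −(3/4) ln(1 − 4p/3) = −0.75 ln(1 − 0.354669) = −0.75 ln(0.645331)
  = −0.75 × (-0.437992) = 0.328494 substitutions/site.

0.328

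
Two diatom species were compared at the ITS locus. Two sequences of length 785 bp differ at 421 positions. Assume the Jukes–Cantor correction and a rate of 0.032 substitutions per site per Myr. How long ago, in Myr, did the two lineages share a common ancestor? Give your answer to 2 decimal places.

14.71

p = 421/785 ≈ 0.536306.
d = −(3/4) ln(1 − 4p/3) = −0.75 ln(1 − 0.715075) = −0.75 ln(0.284925)
  = −0.75 × (-1.255529) = 0.941647 substitutions/site.
Under a molecular clock d = 2μt, so t = d/(2μ) = 0.941647 / (2 × 0.032) = 14.71 Myr.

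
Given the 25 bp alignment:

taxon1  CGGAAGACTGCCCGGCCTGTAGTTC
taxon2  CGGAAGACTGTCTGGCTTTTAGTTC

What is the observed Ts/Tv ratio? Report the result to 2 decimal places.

Transitions are A↔G and C↔T; transversions are all other mismatches.
Transitions: 3. Transversions: 1.
R = 3/1 = 3.00.

3.00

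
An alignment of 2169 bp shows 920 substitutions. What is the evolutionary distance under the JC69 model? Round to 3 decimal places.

0.625

p = 920/2169 ≈ 0.424159.
d = −(3/4) ln(1 − 4p/3) = −0.75 ln(1 − 0.565545) = −0.75 ln(0.434455)
  = −0.75 × (-0.833663) = 0.625247 substitutions/site.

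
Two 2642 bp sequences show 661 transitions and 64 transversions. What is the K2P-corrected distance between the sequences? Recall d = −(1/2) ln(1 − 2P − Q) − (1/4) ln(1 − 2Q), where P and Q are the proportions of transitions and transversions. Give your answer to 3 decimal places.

P = 661/2642 ≈ 0.250189 and Q = 64/2642 ≈ 0.024224.
Under the Kimura two-parameter model, d = −½ ln(1 − 2P − Q) − ¼ ln(1 − 2Q).
1 − 2P − Q = 0.475398, giving −½ ln(0.475398) = 0.371801.
1 − 2Q = 0.951552, giving −¼ ln(0.951552) = 0.012415.
d = 0.371801 + 0.012415 = 0.384216.

0.384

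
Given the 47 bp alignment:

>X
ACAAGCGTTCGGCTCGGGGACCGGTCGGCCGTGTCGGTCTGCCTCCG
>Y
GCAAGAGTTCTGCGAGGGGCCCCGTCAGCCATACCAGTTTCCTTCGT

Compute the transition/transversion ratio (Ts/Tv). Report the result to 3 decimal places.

Transitions are A↔G and C↔T; transversions are all other mismatches.
Transitions: 8. Transversions: 9.
R = 8/9 = 0.888888… ≈ 0.889 (to 3 d.p.).

0.889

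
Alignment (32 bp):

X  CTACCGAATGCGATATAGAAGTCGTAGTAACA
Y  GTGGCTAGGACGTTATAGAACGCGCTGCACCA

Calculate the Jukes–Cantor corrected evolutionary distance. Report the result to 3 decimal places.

The sequences differ at 14 of 32 sites, so p = 14/32 = 0.4375.
d = −(3/4) ln(1 − 4p/3) = −0.75 ln(1 − 0.583333) = −0.75 ln(0.416667)
  = −0.75 × (-0.875468) = 0.656601 substitutions/site.

0.657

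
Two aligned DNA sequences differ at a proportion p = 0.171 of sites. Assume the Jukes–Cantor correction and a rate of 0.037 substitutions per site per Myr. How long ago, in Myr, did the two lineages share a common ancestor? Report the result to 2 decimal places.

d = −(3/4) ln(1 − 4p/3) = −0.75 ln(1 − 0.228) = −0.75 ln(0.772)
  = −0.75 × (-0.258771) = 0.194078 substitutions/site.
Under a molecular clock d = 2μt, so t = d/(2μ) = 0.194078 / (2 × 0.037) = 2.62 Myr.

2.62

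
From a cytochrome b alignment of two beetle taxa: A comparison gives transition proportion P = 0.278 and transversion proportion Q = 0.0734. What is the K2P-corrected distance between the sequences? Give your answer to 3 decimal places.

0.536

Under the Kimura two-parameter model, d = −½ ln(1 − 2P − Q) − ¼ ln(1 − 2Q).
1 − 2P − Q = 0.3706, giving −½ ln(0.3706) = 0.496316.
1 − 2Q = 0.8532, giving −¼ ln(0.8532) = 0.039690.
d = 0.496316 + 0.039690 = 0.536006.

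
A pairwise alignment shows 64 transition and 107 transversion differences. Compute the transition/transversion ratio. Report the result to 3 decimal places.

R = 64/107 = 0.598130… ≈ 0.598 (to 3 d.p.).

0.598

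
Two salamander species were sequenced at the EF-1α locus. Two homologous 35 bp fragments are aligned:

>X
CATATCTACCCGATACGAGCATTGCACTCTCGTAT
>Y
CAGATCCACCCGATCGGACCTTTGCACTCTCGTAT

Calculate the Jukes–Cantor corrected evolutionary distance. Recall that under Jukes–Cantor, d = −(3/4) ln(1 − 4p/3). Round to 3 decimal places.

0.195

The sequences differ at 6 of 35 sites (3, 7, 15, 16, 19, 21), so p = 6/35 ≈ 0.171429.
d = −(3/4) ln(1 − 4p/3) = −0.75 ln(1 − 0.228572) = −0.75 ln(0.771428)
  = −0.75 × (-0.259512) = 0.194634 substitutions/site.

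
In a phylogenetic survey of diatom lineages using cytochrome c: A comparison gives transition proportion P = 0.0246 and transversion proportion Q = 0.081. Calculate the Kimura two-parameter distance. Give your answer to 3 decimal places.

Under the Kimura two-parameter model, d = −½ ln(1 − 2P − Q) − ¼ ln(1 − 2Q).
1 − 2P − Q = 0.8698, giving −½ ln(0.8698) = 0.069746.
1 − 2Q = 0.838, giving −¼ ln(0.838) = 0.044184.
d = 0.069746 + 0.044184 = 0.113930.

0.114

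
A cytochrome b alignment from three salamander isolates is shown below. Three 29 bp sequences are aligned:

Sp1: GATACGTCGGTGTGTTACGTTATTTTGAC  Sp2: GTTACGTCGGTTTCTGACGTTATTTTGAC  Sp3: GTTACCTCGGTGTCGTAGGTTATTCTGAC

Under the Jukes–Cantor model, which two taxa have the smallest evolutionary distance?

Sp1–Sp2: 4/29 differ, p = 0.138, d = 0.152.
Sp1–Sp3: 6/29 differ, p = 0.207, d = 0.242.
Sp2–Sp3: 6/29 differ, p = 0.207, d = 0.242.
The smallest distance is between Sp1 and Sp2.

Sp1 and Sp2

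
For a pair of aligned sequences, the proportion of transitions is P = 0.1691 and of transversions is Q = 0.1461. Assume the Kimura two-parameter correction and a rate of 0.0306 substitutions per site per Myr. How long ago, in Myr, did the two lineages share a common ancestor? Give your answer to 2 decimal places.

6.82

Under the Kimura two-parameter model, d = −½ ln(1 − 2P − Q) − ¼ ln(1 − 2Q).
1 − 2P − Q = 0.5157, giving −½ ln(0.5157) = 0.331115.
1 − 2Q = 0.7078, giving −¼ ln(0.7078) = 0.086398.
d = 0.331115 + 0.086398 = 0.417513.
Under a molecular clock d = 2μt, so t = d/(2μ) = 0.417513 / (2 × 0.0306) = 6.82 Myr.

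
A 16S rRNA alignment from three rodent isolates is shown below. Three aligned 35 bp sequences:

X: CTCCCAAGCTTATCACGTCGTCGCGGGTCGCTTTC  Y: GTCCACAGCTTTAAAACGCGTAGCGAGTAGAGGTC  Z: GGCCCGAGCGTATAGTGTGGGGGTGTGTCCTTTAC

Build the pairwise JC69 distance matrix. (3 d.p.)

X–Y: 15/35 sites differ → p ≈ 0.428571, d = −0.75 ln(1 − 0.571428) = 0.635472 ≈ 0.635.
X–Z: 15/35 sites differ → p ≈ 0.428571, d = −0.75 ln(1 − 0.571428) = 0.635472 ≈ 0.635.
Y–Z: 21/35 sites differ → p = 0.6, d = −0.75 ln(1 − 0.8) = 1.207078 ≈ 1.207.

d(X,Y) = 0.635, d(X,Z) = 0.635, d(Y,Z) = 1.207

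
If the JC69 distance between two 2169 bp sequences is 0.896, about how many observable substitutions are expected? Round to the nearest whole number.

Invert JC69: p = (3/4)(1 − e^(−4d/3)) = 0.75 × (1 − e^(-1.194667)) = 0.75 × (1 − 0.302805) = 0.522896.
Expected differing sites = pL ≈ 0.522896 × 2169 = 1134.161424 ≈ 1134.

1134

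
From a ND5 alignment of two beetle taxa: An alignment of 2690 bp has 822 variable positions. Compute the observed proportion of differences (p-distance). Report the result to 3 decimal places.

0.306

p = 822/2690 = 0.305576… ≈ 0.306 (to 3 d.p.).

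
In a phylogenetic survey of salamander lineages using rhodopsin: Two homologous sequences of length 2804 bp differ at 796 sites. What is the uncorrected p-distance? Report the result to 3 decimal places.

0.284

p = 796/2804 = 0.283880… ≈ 0.284 (to 3 d.p.).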